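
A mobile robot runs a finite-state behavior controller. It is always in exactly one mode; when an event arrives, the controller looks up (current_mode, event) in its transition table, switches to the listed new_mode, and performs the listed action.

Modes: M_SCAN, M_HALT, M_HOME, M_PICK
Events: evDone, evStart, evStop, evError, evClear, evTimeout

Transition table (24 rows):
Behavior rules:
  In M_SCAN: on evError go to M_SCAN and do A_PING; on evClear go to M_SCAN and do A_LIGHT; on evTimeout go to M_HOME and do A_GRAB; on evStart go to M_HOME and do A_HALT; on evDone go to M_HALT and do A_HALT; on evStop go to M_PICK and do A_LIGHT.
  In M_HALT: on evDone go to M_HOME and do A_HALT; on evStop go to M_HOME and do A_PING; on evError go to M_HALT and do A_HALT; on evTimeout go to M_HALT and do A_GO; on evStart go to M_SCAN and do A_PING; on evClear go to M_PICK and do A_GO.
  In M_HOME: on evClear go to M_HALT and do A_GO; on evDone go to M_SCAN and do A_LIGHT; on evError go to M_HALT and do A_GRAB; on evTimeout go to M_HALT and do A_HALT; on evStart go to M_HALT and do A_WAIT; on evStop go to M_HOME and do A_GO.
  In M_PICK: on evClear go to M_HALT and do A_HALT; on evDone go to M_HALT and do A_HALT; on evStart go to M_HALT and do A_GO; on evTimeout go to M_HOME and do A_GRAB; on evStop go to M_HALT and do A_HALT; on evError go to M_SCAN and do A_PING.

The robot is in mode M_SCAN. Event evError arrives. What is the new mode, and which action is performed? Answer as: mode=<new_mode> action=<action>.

mode=M_SCAN action=A_PING

current mode = M_SCAN; filter table to that mode:
  (M_SCAN, evError) → (M_SCAN, A_PING)  ← event matches
  (M_SCAN, evClear) → (M_SCAN, A_LIGHT)
  (M_SCAN, evTimeout) → (M_HOME, A_GRAB)
  (M_SCAN, evStart) → (M_HOME, A_HALT)
  (M_SCAN, evDone) → (M_HALT, A_HALT)
  (M_SCAN, evStop) → (M_PICK, A_LIGHT)
event = evError selects (M_SCAN, A_PING)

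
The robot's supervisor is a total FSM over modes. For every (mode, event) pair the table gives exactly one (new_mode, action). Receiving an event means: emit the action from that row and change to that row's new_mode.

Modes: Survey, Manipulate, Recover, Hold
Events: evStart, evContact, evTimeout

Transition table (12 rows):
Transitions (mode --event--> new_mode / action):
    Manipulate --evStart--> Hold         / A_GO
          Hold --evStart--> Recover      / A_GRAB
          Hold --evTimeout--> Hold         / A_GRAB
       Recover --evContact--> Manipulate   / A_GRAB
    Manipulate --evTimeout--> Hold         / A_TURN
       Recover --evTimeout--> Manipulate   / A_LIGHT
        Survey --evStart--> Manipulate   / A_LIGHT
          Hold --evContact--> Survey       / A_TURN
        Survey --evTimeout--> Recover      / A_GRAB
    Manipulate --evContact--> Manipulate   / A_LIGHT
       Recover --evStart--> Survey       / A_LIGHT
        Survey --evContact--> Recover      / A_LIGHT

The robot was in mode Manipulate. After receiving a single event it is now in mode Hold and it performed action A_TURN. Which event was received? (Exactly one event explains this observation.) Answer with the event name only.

try evStart: (Manipulate, evStart) → (Hold, A_GO)
try evContact: (Manipulate, evContact) → (Manipulate, A_LIGHT)
try evTimeout: (Manipulate, evTimeout) → (Hold, A_TURN)  ← matches

evTimeout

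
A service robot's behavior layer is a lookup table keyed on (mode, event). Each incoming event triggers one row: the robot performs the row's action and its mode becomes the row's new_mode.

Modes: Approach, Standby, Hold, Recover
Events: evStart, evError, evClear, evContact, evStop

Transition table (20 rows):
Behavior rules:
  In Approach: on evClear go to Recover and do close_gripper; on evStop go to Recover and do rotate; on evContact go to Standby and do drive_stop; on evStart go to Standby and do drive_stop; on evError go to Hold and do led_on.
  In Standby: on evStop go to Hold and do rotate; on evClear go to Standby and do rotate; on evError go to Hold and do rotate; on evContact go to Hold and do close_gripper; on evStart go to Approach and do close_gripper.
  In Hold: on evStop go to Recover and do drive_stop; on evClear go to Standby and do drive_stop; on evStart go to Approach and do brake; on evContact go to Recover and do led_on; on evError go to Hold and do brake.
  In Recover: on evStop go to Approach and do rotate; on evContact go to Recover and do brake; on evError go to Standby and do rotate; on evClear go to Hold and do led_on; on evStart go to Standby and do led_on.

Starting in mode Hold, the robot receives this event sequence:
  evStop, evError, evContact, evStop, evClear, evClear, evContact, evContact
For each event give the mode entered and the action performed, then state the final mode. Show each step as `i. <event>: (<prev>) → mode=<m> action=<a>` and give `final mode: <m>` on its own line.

1. evStop: (Hold) → mode=Recover action=drive_stop
2. evError: (Recover) → mode=Standby action=rotate
3. evContact: (Standby) → mode=Hold action=close_gripper
4. evStop: (Hold) → mode=Recover action=drive_stop
5. evClear: (Recover) → mode=Hold action=led_on
6. evClear: (Hold) → mode=Standby action=drive_stop
7. evContact: (Standby) → mode=Hold action=close_gripper
8. evContact: (Hold) → mode=Recover action=led_on

final mode: Recover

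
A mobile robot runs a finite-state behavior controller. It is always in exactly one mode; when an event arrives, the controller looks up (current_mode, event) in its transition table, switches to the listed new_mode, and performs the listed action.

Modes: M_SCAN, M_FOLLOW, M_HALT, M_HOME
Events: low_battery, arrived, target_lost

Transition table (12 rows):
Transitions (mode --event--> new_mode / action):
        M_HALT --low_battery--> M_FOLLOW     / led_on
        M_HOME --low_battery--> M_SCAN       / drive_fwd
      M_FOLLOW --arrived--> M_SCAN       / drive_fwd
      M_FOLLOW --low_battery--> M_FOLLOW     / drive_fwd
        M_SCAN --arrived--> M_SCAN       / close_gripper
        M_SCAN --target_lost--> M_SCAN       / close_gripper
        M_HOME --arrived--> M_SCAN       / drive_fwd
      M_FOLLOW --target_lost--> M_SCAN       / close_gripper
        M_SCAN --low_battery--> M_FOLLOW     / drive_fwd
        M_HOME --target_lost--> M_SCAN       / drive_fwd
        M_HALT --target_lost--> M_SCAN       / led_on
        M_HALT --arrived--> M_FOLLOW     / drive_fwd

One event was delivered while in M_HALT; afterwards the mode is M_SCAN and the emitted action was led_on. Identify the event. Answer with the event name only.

try low_battery: (M_HALT, low_battery) → (M_FOLLOW, led_on)
try arrived: (M_HALT, arrived) → (M_FOLLOW, drive_fwd)
try target_lost: (M_HALT, target_lost) → (M_SCAN, led_on)  ← matches

target_lost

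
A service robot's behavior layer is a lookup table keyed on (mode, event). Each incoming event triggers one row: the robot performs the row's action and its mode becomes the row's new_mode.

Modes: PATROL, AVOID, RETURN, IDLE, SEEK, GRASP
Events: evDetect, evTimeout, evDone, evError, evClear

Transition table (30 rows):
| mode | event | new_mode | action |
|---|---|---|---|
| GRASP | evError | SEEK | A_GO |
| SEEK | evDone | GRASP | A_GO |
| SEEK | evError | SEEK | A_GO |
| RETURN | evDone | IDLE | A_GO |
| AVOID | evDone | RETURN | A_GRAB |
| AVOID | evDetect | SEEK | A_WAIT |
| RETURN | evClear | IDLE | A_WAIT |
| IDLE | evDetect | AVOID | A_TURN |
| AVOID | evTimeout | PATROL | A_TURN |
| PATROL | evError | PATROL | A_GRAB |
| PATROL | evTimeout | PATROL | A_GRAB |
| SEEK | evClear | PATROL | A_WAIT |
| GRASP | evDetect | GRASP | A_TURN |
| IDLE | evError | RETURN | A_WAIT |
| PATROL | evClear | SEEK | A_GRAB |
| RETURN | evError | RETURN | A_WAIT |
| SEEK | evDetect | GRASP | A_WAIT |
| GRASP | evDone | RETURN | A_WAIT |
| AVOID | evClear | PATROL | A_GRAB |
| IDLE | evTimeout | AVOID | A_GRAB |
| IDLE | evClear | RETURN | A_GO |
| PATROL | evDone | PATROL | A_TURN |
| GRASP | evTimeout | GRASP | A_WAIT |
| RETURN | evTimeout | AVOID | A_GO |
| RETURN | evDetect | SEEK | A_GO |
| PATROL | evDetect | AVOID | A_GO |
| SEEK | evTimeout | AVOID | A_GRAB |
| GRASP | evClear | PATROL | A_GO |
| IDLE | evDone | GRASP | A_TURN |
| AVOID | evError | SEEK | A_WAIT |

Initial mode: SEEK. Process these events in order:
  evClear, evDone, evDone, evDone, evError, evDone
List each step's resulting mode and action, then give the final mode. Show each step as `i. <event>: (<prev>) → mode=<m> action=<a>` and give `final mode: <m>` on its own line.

1. evClear: (SEEK) → mode=PATROL action=A_WAIT
2. evDone: (PATROL) → mode=PATROL action=A_TURN
3. evDone: (PATROL) → mode=PATROL action=A_TURN
4. evDone: (PATROL) → mode=PATROL action=A_TURN
5. evError: (PATROL) → mode=PATROL action=A_GRAB
6. evDone: (PATROL) → mode=PATROL action=A_TURN

final mode: PATROL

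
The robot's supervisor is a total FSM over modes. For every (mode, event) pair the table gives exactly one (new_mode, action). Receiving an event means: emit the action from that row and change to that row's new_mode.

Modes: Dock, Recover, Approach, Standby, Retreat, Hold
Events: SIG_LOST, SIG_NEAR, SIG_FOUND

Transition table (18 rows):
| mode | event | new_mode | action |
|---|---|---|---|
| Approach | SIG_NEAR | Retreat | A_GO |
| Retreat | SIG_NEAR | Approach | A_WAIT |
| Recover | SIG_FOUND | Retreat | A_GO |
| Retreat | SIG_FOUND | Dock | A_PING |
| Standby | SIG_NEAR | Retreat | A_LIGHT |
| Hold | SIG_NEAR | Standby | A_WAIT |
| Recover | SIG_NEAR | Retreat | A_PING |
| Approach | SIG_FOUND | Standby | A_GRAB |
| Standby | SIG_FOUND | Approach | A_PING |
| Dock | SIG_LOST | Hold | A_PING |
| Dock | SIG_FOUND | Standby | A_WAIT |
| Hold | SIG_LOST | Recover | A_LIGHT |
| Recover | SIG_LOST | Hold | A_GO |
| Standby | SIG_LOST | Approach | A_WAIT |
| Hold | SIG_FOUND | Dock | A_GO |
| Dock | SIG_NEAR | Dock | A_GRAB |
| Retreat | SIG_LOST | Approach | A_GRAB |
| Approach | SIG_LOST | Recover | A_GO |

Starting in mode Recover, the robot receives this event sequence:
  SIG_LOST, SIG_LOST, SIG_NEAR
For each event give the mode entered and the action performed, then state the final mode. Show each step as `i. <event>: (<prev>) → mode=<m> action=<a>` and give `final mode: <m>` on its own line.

final mode: Retreat

1. SIG_LOST: (Recover) → mode=Hold action=A_GO
2. SIG_LOST: (Hold) → mode=Recover action=A_LIGHT
3. SIG_NEAR: (Recover) → mode=Retreat action=A_PING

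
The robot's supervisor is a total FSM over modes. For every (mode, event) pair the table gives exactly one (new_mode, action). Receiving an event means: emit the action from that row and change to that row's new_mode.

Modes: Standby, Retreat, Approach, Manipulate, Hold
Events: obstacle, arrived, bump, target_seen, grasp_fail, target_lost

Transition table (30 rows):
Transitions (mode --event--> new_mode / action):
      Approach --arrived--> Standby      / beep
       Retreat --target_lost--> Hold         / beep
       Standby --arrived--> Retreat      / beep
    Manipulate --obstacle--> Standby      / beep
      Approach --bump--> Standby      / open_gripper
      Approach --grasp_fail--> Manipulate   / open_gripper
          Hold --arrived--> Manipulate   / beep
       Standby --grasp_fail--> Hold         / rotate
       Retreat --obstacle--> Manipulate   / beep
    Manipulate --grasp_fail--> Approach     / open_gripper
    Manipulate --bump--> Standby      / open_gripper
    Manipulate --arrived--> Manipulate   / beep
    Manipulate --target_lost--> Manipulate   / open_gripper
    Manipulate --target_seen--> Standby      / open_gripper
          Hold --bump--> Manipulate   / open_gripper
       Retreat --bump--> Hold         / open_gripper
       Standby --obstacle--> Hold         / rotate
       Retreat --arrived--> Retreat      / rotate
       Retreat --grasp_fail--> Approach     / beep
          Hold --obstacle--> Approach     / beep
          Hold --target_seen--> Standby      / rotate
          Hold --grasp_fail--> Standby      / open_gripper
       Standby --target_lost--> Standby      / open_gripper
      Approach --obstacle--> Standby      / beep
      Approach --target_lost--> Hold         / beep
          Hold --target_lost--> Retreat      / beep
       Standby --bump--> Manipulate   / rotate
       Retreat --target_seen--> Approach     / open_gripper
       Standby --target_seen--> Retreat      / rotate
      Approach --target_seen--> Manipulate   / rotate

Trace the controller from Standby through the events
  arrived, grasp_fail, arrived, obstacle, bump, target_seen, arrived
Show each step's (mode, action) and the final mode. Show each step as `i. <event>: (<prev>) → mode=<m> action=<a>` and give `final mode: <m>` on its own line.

final mode: Retreat

1. arrived: (Standby) → mode=Retreat action=beep
2. grasp_fail: (Retreat) → mode=Approach action=beep
3. arrived: (Approach) → mode=Standby action=beep
4. obstacle: (Standby) → mode=Hold action=rotate
5. bump: (Hold) → mode=Manipulate action=open_gripper
6. target_seen: (Manipulate) → mode=Standby action=open_gripper
7. arrived: (Standby) → mode=Retreat action=beep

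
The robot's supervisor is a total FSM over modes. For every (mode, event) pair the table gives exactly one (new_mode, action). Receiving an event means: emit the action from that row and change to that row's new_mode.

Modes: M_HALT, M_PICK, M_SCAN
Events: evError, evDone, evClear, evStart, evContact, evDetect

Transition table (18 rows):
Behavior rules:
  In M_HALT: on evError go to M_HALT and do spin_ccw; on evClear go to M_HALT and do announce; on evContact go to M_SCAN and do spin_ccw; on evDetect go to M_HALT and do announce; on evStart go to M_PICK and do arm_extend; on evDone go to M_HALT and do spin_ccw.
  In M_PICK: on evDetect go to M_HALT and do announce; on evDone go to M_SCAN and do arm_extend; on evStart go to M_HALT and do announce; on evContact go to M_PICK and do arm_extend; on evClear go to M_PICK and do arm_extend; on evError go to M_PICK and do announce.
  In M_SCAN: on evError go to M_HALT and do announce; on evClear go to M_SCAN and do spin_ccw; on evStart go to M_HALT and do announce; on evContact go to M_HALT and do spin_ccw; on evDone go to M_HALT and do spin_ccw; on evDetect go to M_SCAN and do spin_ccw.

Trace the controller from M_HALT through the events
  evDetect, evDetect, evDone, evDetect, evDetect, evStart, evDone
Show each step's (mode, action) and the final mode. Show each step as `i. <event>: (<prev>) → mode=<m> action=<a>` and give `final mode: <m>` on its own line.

final mode: M_SCAN

1. evDetect: (M_HALT) → mode=M_HALT action=announce
2. evDetect: (M_HALT) → mode=M_HALT action=announce
3. evDone: (M_HALT) → mode=M_HALT action=spin_ccw
4. evDetect: (M_HALT) → mode=M_HALT action=announce
5. evDetect: (M_HALT) → mode=M_HALT action=announce
6. evStart: (M_HALT) → mode=M_PICK action=arm_extend
7. evDone: (M_PICK) → mode=M_SCAN action=arm_extend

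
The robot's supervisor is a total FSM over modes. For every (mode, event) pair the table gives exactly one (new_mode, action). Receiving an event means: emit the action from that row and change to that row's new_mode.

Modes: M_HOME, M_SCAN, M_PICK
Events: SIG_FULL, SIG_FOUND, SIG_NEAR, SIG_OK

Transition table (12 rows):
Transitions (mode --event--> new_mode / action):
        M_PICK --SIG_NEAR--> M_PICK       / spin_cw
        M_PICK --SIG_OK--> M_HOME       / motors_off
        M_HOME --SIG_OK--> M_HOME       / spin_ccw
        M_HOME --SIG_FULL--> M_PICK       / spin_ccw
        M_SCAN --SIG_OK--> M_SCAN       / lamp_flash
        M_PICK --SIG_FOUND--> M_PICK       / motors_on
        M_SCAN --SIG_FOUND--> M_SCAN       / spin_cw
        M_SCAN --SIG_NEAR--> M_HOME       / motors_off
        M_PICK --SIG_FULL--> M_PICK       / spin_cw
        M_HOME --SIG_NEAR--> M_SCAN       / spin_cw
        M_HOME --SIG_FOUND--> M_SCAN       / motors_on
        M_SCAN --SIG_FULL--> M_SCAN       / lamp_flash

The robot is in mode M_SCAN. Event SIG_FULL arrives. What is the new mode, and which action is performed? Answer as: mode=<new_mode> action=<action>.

current mode = M_SCAN; filter table to that mode:
  (M_SCAN, SIG_OK) → (M_SCAN, lamp_flash)
  (M_SCAN, SIG_FOUND) → (M_SCAN, spin_cw)
  (M_SCAN, SIG_NEAR) → (M_HOME, motors_off)
  (M_SCAN, SIG_FULL) → (M_SCAN, lamp_flash)  ← event matches
event = SIG_FULL selects (M_SCAN, lamp_flash)

mode=M_SCAN action=lamp_flash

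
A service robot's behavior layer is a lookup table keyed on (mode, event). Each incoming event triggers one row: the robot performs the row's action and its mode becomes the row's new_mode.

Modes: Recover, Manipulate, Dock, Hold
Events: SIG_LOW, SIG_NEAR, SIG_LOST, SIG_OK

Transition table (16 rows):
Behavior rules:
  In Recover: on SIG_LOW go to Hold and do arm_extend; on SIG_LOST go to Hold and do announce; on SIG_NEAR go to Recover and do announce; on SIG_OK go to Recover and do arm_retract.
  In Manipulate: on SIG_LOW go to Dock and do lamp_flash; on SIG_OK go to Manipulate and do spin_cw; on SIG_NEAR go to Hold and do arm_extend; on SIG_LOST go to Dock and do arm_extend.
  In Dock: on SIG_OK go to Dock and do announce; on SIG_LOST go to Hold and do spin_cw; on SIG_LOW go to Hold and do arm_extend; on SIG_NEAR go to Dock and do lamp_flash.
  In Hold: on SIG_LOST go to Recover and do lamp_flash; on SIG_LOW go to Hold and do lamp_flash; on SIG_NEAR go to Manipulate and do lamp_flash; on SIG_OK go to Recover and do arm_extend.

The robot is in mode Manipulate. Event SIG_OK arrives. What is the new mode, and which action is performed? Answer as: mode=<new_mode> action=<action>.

mode=Manipulate action=spin_cw

current mode = Manipulate; filter table to that mode:
  (Manipulate, SIG_LOW) → (Dock, lamp_flash)
  (Manipulate, SIG_OK) → (Manipulate, spin_cw)  ← event matches
  (Manipulate, SIG_NEAR) → (Hold, arm_extend)
  (Manipulate, SIG_LOST) → (Dock, arm_extend)
event = SIG_OK selects (Manipulate, spin_cw)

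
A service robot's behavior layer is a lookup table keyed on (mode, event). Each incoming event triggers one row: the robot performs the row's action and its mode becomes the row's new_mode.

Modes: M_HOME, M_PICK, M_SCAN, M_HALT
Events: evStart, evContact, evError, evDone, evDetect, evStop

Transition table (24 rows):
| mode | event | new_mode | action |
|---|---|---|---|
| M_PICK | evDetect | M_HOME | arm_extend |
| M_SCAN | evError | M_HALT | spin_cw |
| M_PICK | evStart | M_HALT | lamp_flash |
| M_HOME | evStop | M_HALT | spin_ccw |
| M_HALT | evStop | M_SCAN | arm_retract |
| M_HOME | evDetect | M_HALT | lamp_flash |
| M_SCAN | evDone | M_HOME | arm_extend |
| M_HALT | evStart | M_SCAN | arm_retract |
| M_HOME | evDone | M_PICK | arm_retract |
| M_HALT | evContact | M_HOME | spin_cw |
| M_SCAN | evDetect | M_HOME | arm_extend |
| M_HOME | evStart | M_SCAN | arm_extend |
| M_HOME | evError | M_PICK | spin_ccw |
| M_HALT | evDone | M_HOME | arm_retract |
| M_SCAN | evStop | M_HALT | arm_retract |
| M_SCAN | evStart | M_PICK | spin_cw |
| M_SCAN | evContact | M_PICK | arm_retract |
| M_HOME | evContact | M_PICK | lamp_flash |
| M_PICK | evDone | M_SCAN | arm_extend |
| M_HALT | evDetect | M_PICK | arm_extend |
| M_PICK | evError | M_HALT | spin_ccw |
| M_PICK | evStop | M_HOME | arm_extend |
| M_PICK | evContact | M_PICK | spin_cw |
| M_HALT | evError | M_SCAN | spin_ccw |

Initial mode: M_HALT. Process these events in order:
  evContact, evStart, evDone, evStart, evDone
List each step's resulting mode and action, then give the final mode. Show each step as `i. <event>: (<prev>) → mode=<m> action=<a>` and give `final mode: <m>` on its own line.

final mode: M_HOME

1. evContact: (M_HALT) → mode=M_HOME action=spin_cw
2. evStart: (M_HOME) → mode=M_SCAN action=arm_extend
3. evDone: (M_SCAN) → mode=M_HOME action=arm_extend
4. evStart: (M_HOME) → mode=M_SCAN action=arm_extend
5. evDone: (M_SCAN) → mode=M_HOME action=arm_extend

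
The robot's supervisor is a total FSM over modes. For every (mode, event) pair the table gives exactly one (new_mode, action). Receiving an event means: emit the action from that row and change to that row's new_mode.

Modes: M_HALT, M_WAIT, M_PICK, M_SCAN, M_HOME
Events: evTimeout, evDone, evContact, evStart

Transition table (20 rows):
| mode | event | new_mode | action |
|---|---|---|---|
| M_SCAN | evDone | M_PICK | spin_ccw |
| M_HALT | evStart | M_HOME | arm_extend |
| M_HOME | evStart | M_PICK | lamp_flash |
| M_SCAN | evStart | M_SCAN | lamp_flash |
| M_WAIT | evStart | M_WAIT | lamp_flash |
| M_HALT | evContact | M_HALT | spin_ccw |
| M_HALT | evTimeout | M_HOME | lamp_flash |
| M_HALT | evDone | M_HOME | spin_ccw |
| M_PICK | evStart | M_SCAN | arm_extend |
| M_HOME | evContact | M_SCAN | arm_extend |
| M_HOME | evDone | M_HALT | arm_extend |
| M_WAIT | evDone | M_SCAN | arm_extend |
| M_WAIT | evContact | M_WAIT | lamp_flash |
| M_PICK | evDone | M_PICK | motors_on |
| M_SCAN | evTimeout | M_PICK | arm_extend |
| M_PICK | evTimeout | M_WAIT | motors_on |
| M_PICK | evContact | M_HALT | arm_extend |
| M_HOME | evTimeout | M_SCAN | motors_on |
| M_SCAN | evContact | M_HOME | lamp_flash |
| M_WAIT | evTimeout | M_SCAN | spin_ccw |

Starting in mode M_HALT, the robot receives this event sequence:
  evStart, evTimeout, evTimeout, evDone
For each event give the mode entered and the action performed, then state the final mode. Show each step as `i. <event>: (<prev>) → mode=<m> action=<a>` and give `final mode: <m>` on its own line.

final mode: M_PICK

1. evStart: (M_HALT) → mode=M_HOME action=arm_extend
2. evTimeout: (M_HOME) → mode=M_SCAN action=motors_on
3. evTimeout: (M_SCAN) → mode=M_PICK action=arm_extend
4. evDone: (M_PICK) → mode=M_PICK action=motors_on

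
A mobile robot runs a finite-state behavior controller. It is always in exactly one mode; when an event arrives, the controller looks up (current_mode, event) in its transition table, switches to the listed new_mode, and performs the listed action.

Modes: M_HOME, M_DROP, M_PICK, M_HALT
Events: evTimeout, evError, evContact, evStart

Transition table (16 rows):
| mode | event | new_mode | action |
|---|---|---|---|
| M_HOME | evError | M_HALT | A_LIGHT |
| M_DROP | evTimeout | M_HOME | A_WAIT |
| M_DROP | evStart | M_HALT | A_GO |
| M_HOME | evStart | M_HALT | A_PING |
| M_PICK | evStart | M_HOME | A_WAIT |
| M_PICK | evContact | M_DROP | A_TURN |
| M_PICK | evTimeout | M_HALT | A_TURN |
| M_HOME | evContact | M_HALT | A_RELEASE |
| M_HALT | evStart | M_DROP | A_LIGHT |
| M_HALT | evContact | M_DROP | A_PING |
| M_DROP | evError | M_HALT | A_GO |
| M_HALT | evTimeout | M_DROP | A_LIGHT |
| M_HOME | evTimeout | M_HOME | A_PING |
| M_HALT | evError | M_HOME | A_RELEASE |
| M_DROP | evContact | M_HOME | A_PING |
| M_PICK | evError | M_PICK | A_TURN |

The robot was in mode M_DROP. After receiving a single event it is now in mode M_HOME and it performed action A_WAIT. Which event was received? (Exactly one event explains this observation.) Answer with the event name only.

evTimeout

try evTimeout: (M_DROP, evTimeout) → (M_HOME, A_WAIT)  ← matches
try evError: (M_DROP, evError) → (M_HALT, A_GO)
try evContact: (M_DROP, evContact) → (M_HOME, A_PING)
try evStart: (M_DROP, evStart) → (M_HALT, A_GO)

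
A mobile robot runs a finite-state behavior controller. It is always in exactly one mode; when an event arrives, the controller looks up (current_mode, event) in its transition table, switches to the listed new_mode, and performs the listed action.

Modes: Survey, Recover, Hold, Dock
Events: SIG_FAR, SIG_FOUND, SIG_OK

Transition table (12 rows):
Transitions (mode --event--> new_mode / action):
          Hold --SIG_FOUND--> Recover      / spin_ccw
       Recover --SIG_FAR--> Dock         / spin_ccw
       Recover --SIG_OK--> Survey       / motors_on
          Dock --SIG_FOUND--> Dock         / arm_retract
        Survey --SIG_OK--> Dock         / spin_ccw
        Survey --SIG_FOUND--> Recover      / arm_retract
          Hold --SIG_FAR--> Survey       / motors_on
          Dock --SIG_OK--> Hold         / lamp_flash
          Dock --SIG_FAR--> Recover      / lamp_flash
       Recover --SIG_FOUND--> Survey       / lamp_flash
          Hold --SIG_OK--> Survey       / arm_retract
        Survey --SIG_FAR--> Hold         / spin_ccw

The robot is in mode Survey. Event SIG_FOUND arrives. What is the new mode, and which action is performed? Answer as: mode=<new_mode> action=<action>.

mode=Recover action=arm_retract

current mode = Survey; filter table to that mode:
  (Survey, SIG_OK) → (Dock, spin_ccw)
  (Survey, SIG_FOUND) → (Recover, arm_retract)  ← event matches
  (Survey, SIG_FAR) → (Hold, spin_ccw)
event = SIG_FOUND selects (Recover, arm_retract)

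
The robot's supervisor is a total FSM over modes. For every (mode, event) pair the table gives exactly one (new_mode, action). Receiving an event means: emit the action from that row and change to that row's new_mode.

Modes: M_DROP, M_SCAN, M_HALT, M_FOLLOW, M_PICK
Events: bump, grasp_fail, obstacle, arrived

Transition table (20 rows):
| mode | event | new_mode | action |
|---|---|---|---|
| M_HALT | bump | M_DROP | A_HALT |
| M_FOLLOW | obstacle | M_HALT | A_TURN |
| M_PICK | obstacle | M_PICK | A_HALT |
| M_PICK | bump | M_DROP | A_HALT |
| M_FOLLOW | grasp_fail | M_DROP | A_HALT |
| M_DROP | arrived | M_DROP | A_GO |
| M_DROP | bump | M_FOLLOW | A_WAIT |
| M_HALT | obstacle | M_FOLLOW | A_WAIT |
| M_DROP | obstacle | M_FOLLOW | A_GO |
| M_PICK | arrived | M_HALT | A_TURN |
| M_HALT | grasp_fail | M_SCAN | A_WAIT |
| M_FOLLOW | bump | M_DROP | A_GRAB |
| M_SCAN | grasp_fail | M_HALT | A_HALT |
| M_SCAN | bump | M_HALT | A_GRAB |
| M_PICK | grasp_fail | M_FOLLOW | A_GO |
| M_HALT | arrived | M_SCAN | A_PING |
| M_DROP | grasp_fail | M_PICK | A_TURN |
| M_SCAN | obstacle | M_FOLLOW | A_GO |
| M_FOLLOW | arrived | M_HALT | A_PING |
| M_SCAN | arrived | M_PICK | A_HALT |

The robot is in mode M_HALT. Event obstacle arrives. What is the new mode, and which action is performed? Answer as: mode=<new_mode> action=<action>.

current mode = M_HALT; filter table to that mode:
  (M_HALT, bump) → (M_DROP, A_HALT)
  (M_HALT, obstacle) → (M_FOLLOW, A_WAIT)  ← event matches
  (M_HALT, grasp_fail) → (M_SCAN, A_WAIT)
  (M_HALT, arrived) → (M_SCAN, A_PING)
event = obstacle selects (M_FOLLOW, A_WAIT)

mode=M_FOLLOW action=A_WAIT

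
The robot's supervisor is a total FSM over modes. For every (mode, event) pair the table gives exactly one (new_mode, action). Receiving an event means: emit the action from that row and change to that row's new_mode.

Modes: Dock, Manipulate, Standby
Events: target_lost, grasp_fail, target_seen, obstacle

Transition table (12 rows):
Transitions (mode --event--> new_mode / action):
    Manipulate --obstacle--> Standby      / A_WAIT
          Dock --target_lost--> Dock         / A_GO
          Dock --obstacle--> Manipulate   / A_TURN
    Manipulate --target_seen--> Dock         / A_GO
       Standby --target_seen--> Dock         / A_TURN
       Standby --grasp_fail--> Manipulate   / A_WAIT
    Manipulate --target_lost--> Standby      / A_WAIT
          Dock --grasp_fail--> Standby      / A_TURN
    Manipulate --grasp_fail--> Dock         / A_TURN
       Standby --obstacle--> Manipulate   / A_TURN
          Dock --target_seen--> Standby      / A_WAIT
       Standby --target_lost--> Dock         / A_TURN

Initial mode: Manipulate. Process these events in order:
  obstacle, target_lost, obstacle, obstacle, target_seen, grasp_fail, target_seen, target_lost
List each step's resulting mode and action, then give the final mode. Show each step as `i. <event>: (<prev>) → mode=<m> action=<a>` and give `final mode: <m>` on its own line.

1. obstacle: (Manipulate) → mode=Standby action=A_WAIT
2. target_lost: (Standby) → mode=Dock action=A_TURN
3. obstacle: (Dock) → mode=Manipulate action=A_TURN
4. obstacle: (Manipulate) → mode=Standby action=A_WAIT
5. target_seen: (Standby) → mode=Dock action=A_TURN
6. grasp_fail: (Dock) → mode=Standby action=A_TURN
7. target_seen: (Standby) → mode=Dock action=A_TURN
8. target_lost: (Dock) → mode=Dock action=A_GO

final mode: Dock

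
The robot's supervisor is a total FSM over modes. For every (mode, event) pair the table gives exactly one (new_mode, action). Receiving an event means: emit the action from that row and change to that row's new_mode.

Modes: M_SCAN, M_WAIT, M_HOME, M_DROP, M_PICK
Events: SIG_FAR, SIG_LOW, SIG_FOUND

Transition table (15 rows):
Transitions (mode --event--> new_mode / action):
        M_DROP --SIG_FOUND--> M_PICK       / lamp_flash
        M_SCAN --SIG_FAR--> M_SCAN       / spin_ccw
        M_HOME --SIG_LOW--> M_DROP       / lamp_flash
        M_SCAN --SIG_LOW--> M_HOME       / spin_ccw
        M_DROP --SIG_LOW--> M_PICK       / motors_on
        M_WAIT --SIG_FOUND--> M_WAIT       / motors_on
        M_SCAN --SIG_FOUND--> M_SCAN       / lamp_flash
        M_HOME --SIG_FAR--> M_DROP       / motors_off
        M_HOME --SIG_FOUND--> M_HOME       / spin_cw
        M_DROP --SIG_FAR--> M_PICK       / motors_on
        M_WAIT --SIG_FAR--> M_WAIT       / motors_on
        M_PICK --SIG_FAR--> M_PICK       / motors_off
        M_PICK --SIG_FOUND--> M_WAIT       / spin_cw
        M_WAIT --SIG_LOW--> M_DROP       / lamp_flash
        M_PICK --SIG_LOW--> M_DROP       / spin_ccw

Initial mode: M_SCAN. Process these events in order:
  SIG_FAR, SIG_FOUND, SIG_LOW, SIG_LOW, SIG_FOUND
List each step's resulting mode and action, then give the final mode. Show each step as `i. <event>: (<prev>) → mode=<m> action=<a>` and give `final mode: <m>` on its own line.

final mode: M_PICK

1. SIG_FAR: (M_SCAN) → mode=M_SCAN action=spin_ccw
2. SIG_FOUND: (M_SCAN) → mode=M_SCAN action=lamp_flash
3. SIG_LOW: (M_SCAN) → mode=M_HOME action=spin_ccw
4. SIG_LOW: (M_HOME) → mode=M_DROP action=lamp_flash
5. SIG_FOUND: (M_DROP) → mode=M_PICK action=lamp_flash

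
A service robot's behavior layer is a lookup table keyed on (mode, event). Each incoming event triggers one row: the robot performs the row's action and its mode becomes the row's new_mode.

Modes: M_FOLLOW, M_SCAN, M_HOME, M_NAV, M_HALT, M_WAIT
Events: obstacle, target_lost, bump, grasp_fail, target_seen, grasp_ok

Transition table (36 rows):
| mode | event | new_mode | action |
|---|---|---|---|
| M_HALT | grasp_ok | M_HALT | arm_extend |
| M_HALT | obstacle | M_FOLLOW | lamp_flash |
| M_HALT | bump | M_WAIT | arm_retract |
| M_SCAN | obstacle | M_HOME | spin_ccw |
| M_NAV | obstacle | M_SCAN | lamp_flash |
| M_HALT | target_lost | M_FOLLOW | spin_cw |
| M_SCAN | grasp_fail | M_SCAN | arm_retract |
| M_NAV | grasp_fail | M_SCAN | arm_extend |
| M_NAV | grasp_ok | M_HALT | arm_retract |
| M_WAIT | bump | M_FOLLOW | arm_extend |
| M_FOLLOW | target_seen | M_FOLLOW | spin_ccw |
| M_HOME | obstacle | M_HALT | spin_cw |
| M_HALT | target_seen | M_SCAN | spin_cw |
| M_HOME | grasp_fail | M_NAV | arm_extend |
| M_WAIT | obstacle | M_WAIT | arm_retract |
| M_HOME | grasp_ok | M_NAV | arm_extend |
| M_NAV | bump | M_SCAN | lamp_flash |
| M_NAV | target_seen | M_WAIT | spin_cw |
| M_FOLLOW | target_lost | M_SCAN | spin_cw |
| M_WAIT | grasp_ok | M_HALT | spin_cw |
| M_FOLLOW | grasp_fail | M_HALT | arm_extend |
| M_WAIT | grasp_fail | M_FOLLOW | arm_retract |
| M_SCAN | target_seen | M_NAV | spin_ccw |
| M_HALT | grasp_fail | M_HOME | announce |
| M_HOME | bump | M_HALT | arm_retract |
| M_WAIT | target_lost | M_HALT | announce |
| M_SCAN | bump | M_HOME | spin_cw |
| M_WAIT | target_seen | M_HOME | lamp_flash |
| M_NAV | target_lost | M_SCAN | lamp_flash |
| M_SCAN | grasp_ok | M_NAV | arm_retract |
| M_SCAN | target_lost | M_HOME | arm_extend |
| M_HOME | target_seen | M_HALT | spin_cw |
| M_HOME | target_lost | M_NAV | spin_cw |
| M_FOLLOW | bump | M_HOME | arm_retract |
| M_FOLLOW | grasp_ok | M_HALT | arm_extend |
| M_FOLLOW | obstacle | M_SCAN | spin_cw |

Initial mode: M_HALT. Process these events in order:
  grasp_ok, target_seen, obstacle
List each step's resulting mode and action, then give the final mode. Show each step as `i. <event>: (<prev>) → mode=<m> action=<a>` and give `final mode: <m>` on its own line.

final mode: M_HOME

1. grasp_ok: (M_HALT) → mode=M_HALT action=arm_extend
2. target_seen: (M_HALT) → mode=M_SCAN action=spin_cw
3. obstacle: (M_SCAN) → mode=M_HOME action=spin_ccw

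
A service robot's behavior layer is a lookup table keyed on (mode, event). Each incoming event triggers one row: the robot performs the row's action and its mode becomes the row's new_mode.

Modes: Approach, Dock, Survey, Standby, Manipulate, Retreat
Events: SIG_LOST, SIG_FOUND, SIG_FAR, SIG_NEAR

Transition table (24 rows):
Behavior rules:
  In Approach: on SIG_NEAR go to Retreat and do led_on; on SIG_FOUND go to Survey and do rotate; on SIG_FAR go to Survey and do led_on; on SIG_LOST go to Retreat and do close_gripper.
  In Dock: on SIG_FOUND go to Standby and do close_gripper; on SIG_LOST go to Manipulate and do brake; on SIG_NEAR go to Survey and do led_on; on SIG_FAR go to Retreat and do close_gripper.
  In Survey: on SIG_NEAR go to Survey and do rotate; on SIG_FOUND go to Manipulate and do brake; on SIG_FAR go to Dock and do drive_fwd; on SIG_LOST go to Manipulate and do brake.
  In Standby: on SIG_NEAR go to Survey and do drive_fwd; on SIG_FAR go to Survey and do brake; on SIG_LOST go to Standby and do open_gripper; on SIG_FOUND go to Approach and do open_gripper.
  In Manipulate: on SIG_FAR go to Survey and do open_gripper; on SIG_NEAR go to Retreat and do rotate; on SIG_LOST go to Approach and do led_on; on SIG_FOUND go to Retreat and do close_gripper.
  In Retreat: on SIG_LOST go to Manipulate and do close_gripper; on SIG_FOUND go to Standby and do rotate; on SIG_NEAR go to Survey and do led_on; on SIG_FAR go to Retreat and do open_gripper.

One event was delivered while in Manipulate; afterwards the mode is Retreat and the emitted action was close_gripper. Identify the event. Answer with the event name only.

try SIG_LOST: (Manipulate, SIG_LOST) → (Approach, led_on)
try SIG_FOUND: (Manipulate, SIG_FOUND) → (Retreat, close_gripper)  ← matches
try SIG_FAR: (Manipulate, SIG_FAR) → (Survey, open_gripper)
try SIG_NEAR: (Manipulate, SIG_NEAR) → (Retreat, rotate)

SIG_FOUND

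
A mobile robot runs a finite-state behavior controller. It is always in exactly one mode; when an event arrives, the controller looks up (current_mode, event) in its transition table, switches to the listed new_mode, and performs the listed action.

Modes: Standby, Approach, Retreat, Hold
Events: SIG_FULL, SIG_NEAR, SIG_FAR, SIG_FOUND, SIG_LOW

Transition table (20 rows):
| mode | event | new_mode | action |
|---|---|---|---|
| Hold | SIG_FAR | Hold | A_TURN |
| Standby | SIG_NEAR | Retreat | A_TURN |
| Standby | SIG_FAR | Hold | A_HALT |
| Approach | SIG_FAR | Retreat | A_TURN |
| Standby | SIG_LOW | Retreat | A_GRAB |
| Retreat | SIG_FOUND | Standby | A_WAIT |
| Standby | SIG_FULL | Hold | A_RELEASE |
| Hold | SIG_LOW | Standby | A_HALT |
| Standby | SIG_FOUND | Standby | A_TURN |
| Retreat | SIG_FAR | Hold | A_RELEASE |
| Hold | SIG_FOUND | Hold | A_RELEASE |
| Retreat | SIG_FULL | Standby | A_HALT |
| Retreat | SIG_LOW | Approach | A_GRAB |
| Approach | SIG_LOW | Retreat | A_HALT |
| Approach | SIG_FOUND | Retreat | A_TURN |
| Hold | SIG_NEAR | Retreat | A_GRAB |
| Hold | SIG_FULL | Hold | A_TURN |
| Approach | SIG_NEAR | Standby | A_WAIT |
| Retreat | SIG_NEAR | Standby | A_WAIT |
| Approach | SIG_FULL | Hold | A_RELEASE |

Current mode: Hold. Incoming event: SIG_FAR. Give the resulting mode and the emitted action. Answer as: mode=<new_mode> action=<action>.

current mode = Hold; filter table to that mode:
  (Hold, SIG_FAR) → (Hold, A_TURN)  ← event matches
  (Hold, SIG_LOW) → (Standby, A_HALT)
  (Hold, SIG_FOUND) → (Hold, A_RELEASE)
  (Hold, SIG_NEAR) → (Retreat, A_GRAB)
  (Hold, SIG_FULL) → (Hold, A_TURN)
event = SIG_FAR selects (Hold, A_TURN)

mode=Hold action=A_TURN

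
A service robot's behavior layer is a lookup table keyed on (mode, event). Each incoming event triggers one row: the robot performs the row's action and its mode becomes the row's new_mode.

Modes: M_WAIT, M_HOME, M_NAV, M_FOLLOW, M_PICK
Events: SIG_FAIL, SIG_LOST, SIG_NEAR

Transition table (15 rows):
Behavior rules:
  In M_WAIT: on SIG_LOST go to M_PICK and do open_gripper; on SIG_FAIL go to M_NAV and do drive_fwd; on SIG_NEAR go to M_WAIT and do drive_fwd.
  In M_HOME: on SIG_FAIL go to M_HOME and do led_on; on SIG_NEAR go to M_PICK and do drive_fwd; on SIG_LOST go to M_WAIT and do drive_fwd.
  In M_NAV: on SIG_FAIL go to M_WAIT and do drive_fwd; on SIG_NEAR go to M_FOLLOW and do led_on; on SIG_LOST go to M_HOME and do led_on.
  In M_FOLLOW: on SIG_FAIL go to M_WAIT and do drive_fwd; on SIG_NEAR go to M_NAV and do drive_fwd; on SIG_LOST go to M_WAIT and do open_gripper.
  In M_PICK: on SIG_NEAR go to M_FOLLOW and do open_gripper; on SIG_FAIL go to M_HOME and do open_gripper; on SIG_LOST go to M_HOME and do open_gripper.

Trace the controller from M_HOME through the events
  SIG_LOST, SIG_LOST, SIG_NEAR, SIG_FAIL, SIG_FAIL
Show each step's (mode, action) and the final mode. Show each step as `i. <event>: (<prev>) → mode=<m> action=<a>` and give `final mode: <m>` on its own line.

1. SIG_LOST: (M_HOME) → mode=M_WAIT action=drive_fwd
2. SIG_LOST: (M_WAIT) → mode=M_PICK action=open_gripper
3. SIG_NEAR: (M_PICK) → mode=M_FOLLOW action=open_gripper
4. SIG_FAIL: (M_FOLLOW) → mode=M_WAIT action=drive_fwd
5. SIG_FAIL: (M_WAIT) → mode=M_NAV action=drive_fwd

final mode: M_NAV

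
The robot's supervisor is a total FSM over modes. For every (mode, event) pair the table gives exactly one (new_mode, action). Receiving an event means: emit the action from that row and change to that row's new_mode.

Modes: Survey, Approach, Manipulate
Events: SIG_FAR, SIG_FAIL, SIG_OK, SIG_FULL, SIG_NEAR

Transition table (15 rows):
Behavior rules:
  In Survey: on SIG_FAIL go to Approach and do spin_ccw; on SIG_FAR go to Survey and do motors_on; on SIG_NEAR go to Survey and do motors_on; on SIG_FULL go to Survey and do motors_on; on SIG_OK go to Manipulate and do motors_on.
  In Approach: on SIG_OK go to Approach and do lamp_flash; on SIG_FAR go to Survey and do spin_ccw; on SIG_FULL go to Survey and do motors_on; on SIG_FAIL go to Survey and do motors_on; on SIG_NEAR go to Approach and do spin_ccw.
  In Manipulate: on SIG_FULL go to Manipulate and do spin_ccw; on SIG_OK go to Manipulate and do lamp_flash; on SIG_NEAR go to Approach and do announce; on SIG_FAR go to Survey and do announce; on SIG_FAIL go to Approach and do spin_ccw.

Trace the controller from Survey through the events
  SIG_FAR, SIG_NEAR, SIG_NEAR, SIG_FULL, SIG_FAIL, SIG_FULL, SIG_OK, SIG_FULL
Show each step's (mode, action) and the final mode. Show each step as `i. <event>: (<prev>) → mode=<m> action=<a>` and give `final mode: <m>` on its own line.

final mode: Manipulate

1. SIG_FAR: (Survey) → mode=Survey action=motors_on
2. SIG_NEAR: (Survey) → mode=Survey action=motors_on
3. SIG_NEAR: (Survey) → mode=Survey action=motors_on
4. SIG_FULL: (Survey) → mode=Survey action=motors_on
5. SIG_FAIL: (Survey) → mode=Approach action=spin_ccw
6. SIG_FULL: (Approach) → mode=Survey action=motors_on
7. SIG_OK: (Survey) → mode=Manipulate action=motors_on
8. SIG_FULL: (Manipulate) → mode=Manipulate action=spin_ccw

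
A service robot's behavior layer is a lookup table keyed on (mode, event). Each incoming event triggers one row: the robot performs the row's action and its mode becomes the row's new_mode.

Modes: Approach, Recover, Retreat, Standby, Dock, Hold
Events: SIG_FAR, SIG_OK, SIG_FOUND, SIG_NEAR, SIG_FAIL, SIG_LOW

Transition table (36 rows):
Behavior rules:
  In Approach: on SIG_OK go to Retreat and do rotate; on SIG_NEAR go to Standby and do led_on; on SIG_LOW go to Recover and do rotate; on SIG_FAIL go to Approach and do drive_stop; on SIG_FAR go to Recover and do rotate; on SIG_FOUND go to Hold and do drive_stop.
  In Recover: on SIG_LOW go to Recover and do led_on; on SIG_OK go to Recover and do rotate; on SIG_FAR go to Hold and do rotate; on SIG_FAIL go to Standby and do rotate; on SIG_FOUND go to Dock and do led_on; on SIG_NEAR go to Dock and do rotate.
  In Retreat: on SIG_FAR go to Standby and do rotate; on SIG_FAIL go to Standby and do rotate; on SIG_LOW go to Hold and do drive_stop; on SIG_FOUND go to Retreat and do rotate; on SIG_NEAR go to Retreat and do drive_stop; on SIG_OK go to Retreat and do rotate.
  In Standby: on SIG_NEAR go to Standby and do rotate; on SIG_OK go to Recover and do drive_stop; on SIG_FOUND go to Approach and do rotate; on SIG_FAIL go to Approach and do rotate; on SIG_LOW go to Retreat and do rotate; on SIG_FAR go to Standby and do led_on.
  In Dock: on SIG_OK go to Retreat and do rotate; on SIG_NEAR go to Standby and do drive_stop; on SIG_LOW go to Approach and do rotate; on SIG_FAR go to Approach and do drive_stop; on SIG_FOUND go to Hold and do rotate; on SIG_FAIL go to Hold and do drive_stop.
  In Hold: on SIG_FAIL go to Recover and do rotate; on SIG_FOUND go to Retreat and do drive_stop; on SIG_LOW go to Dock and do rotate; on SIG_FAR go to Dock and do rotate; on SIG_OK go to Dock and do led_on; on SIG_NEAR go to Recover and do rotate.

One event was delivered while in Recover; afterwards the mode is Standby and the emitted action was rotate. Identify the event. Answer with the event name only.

SIG_FAIL

try SIG_FAR: (Recover, SIG_FAR) → (Hold, rotate)
try SIG_OK: (Recover, SIG_OK) → (Recover, rotate)
try SIG_FOUND: (Recover, SIG_FOUND) → (Dock, led_on)
try SIG_NEAR: (Recover, SIG_NEAR) → (Dock, rotate)
try SIG_FAIL: (Recover, SIG_FAIL) → (Standby, rotate)  ← matches
try SIG_LOW: (Recover, SIG_LOW) → (Recover, led_on)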